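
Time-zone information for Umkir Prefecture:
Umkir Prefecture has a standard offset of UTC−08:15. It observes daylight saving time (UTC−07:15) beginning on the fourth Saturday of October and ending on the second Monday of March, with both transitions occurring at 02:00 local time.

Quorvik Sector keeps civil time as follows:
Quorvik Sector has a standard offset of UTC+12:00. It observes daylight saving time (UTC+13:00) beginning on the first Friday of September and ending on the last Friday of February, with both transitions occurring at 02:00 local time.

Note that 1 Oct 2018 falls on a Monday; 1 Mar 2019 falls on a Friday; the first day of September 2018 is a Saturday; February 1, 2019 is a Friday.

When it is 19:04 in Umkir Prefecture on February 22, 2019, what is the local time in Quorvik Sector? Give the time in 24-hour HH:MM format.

14:19

1 October 2018 is a Monday, so the first Saturday is October 6 and the fourth is October 27.
1 March 2019 is a Friday, so the first Monday is March 4 and the second is March 11.
February 22, 2019 falls between 27 October 2018 and 11 March 2019, so daylight saving is in effect and Umkir Prefecture is at UTC−07:15.
19:04 Umkir Prefecture + 7h15m = 02:19 UTC (rolling into the next day, 23 February 2019).
1 September 2018 is a Saturday, so the first Friday is September 7.
1 February 2019 is a Friday, so Fridays fall on 1, 8, 15, 22; the last is February 22.
At the standard offset (UTC+12:00), 02:19 UTC + 12h = 14:19 Quorvik Sector standard time.
The standard-time date in Quorvik Sector, February 23, 2019, is outside the daylight-saving period (7 September 2018 – 22 February 2019), so Quorvik Sector is on standard time, UTC+12:00.
02:19 UTC + 12h = 14:19 Quorvik Sector.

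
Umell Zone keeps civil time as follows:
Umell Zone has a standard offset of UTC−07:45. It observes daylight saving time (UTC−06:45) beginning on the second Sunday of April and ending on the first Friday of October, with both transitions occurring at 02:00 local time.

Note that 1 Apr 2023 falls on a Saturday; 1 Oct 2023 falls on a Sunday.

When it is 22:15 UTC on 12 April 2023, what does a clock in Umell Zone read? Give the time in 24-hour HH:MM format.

1 April 2023 is a Saturday, so the first Sunday is April 2 and the second is April 9.
1 October 2023 is a Sunday, so the first Friday is October 6.
At the standard offset (UTC−07:45), 22:15 UTC − 7h45m = 14:30 Umell Zone standard time.
The standard-time date in Umell Zone, 12 April 2023, lies within the daylight-saving period (9 April – 6 October), so Umell Zone is on daylight time, UTC−06:45.
22:15 UTC − 6h45m = 15:30 local.

15:30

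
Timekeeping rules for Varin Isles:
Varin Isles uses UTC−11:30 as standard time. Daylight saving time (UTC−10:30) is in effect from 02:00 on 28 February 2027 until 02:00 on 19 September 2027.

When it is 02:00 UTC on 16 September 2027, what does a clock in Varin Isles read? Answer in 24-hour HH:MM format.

15:30

At the standard offset (UTC−11:30), 02:00 UTC − 11h30m = 14:30 Varin Isles standard time (rolling into the previous day, 15 September 2027).
The standard-time date in Varin Isles, 15 September 2027, lies within the daylight-saving period (28 February – 19 September), so Varin Isles is on daylight time, UTC−10:30.
02:00 UTC − 10h30m = 15:30 local (rolling into the previous day, 15 September 2027).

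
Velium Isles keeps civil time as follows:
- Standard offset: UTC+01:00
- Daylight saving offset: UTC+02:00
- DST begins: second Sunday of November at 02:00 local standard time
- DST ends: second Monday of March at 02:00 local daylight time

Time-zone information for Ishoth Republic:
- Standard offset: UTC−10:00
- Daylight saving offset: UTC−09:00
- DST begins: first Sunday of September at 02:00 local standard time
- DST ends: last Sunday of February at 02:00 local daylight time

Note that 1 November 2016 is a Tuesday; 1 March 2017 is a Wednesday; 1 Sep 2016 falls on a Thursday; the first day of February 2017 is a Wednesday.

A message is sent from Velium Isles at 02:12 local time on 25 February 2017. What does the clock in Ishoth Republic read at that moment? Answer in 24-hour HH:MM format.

15:12

1 November 2016 is a Tuesday, so the first Sunday is November 6 and the second is November 13.
1 March 2017 is a Wednesday, so the first Monday is March 6 and the second is March 13.
25 February 2017 lies within the daylight-saving period (13 November 2016 – 13 March 2017), so Velium Isles is on daylight time, UTC+02:00.
02:12 Velium Isles − 2h = 00:12 UTC.
1 September 2016 is a Thursday, so the first Sunday is September 4.
1 February 2017 is a Wednesday, so Sundays fall on 5, 12, 19, 26; the last is February 26.
At the standard offset (UTC−10:00), 00:12 UTC − 10h = 14:12 Ishoth Republic standard time (rolling into the previous day, 24 February 2017).
Daylight saving runs 4 September 2016 – 26 February 2017; the standard-time date in Ishoth Republic, 24 February 2017, is inside that window, so Ishoth Republic is at UTC−09:00.
00:12 UTC − 9h = 15:12 Ishoth Republic (rolling into the previous day, 24 February 2017).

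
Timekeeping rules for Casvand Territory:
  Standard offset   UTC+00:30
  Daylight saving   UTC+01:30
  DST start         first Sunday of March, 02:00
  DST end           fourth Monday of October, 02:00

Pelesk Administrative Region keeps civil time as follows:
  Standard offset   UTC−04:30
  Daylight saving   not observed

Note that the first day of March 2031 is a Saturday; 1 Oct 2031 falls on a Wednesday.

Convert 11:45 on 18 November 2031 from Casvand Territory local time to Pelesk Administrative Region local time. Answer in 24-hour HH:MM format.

06:45

1 March 2031 is a Saturday, so the first Sunday is March 2.
1 October 2031 is a Wednesday, so the first Monday is October 6 and the fourth is October 27.
18 November 2031 does not fall between 2 March and 27 October, so daylight saving is not in effect and Casvand Territory is at UTC+00:30.
11:45 Casvand Territory − 0h30m = 11:15 UTC.
Pelesk Administrative Region stays on UTC−04:30 all year.
11:15 UTC − 4h30m = 06:45 Pelesk Administrative Region.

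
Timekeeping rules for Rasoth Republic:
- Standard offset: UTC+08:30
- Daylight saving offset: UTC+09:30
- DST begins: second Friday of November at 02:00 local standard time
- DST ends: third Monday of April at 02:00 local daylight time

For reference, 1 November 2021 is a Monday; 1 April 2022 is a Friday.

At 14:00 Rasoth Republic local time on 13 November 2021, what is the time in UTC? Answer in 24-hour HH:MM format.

04:30

1 November 2021 is a Monday, so the first Friday is November 5 and the second is November 12.
1 April 2022 is a Friday, so the first Monday is April 4 and the third is April 18.
13 November 2021 lies within the daylight-saving period (12 November 2021 – 18 April 2022), so Rasoth Republic is on daylight time, UTC+09:30.
14:00 local − 9h30m = 04:30 UTC.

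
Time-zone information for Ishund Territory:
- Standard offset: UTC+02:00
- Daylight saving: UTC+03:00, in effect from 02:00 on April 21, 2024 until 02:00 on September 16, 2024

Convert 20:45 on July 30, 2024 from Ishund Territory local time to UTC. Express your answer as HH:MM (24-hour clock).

17:45

July 30, 2024 lies within the daylight-saving period (21 April – 16 September), so Ishund Territory is on daylight time, UTC+03:00.
20:45 local − 3h = 17:45 UTC.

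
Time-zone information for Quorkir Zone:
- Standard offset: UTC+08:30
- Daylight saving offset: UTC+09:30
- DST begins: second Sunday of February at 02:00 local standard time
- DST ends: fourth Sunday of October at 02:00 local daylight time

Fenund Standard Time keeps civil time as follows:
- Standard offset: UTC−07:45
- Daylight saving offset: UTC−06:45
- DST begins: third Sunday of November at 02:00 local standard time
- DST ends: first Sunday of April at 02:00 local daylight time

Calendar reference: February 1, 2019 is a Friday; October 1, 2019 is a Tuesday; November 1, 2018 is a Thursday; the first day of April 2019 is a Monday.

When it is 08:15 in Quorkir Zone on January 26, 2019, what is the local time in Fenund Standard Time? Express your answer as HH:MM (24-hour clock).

17:00

1 February 2019 is a Friday, so the first Sunday is February 3 and the second is February 10.
1 October 2019 is a Tuesday, so the first Sunday is October 6 and the fourth is October 27.
January 26, 2019 does not fall between 10 February and 27 October, so daylight saving is not in effect and Quorkir Zone is at UTC+08:30.
08:15 Quorkir Zone − 8h30m = 23:45 UTC (rolling into the previous day, 25 January 2019).
1 November 2018 is a Thursday, so the first Sunday is November 4 and the third is November 18.
1 April 2019 is a Monday, so the first Sunday is April 7.
At the standard offset (UTC−07:45), 23:45 UTC − 7h45m = 16:00 Fenund Standard Time standard time.
The standard-time date in Fenund Standard Time, January 25, 2019, lies within the daylight-saving period (18 November 2018 – 7 April 2019), so Fenund Standard Time is on daylight time, UTC−06:45.
23:45 UTC − 6h45m = 17:00 Fenund Standard Time.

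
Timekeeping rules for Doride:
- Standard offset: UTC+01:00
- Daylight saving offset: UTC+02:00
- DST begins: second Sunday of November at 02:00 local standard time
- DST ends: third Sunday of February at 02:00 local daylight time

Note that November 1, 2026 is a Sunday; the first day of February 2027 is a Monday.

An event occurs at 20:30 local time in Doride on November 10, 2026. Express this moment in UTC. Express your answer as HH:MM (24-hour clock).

18:30

1 November 2026 is a Sunday, so the first Sunday is November 1 and the second is November 8.
1 February 2027 is a Monday, so the first Sunday is February 7 and the third is February 21.
November 10, 2026 falls between 8 November 2026 and 21 February 2027, so daylight saving is in effect and Doride is at UTC+02:00.
20:30 local − 2h = 18:30 UTC.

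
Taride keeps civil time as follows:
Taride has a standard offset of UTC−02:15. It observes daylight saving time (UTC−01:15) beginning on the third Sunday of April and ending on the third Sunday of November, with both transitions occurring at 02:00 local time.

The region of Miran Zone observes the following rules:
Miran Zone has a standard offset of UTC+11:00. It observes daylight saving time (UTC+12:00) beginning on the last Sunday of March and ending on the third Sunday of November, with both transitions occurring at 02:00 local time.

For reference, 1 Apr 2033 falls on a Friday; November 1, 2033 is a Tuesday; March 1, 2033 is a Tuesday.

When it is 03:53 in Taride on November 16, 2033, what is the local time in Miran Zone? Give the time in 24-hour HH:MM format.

17:08

1 April 2033 is a Friday, so the first Sunday is April 3 and the third is April 17.
1 November 2033 is a Tuesday, so the first Sunday is November 6 and the third is November 20.
November 16, 2033 lies within the daylight-saving period (17 April – 20 November), so Taride is on daylight time, UTC−01:15.
03:53 Taride + 1h15m = 05:08 UTC.
1 March 2033 is a Tuesday, so Sundays fall on 6, 13, 20, 27; the last is March 27.
1 November 2033 is a Tuesday, so the first Sunday is November 6 and the third is November 20.
At the standard offset (UTC+11:00), 05:08 UTC + 11h = 16:08 Miran Zone standard time.
Daylight saving runs 27 March – 20 November; the standard-time date in Miran Zone, November 16, 2033, is inside that window, so Miran Zone is at UTC+12:00.
05:08 UTC + 12h = 17:08 Miran Zone.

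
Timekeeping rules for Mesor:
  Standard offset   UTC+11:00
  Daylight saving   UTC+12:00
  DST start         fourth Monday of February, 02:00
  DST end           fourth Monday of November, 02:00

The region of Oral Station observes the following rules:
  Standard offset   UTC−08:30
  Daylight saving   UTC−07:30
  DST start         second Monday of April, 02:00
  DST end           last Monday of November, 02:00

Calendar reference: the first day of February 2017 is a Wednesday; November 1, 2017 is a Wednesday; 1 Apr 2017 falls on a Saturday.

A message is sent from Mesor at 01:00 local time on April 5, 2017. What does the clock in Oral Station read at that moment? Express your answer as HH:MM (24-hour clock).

1 February 2017 is a Wednesday, so the first Monday is February 6 and the fourth is February 27.
1 November 2017 is a Wednesday, so the first Monday is November 6 and the fourth is November 27.
Daylight saving runs 27 February – 27 November; April 5, 2017 is inside that window, so Mesor is at UTC+12:00.
01:00 Mesor − 12h = 13:00 UTC (rolling into the previous day, 4 April 2017).
1 April 2017 is a Saturday, so the first Monday is April 3 and the second is April 10.
1 November 2017 is a Wednesday, so Mondays fall on 6, 13, 20, 27; the last is November 27.
At the standard offset (UTC−08:30), 13:00 UTC − 8h30m = 04:30 Oral Station standard time.
The standard-time date in Oral Station, April 4, 2017, does not fall between 10 April and 27 November, so daylight saving is not in effect and Oral Station is at UTC−08:30.
13:00 UTC − 8h30m = 04:30 Oral Station.

04:30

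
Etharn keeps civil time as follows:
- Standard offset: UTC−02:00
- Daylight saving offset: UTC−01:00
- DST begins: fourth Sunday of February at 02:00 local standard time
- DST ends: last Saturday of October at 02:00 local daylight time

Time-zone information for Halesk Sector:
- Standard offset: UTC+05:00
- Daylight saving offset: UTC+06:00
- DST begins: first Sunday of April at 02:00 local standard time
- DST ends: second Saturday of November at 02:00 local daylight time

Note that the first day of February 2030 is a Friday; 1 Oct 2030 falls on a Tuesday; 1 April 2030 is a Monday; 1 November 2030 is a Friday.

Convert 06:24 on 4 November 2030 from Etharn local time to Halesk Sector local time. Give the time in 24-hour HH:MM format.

14:24

1 February 2030 is a Friday, so the first Sunday is February 3 and the fourth is February 24.
1 October 2030 is a Tuesday, so Saturdays fall on 5, 12, 19, 26; the last is October 26.
4 November 2030 does not fall between 24 February and 26 October, so daylight saving is not in effect and Etharn is at UTC−02:00.
06:24 Etharn + 2h = 08:24 UTC.
1 April 2030 is a Monday, so the first Sunday is April 7.
1 November 2030 is a Friday, so the first Saturday is November 2 and the second is November 9.
At the standard offset (UTC+05:00), 08:24 UTC + 5h = 13:24 Halesk Sector standard time.
The standard-time date in Halesk Sector, 4 November 2030, falls between 7 April and 9 November, so daylight saving is in effect and Halesk Sector is at UTC+06:00.
08:24 UTC + 6h = 14:24 Halesk Sector.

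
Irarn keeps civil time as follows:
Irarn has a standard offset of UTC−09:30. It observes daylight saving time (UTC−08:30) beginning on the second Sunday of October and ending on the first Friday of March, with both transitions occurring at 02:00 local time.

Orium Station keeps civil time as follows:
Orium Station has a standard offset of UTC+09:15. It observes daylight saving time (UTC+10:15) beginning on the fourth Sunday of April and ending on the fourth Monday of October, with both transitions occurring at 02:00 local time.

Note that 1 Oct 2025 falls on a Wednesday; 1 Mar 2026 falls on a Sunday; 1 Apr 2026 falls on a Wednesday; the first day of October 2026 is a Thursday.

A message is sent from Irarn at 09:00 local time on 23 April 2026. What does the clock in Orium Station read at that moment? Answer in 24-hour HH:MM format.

1 October 2025 is a Wednesday, so the first Sunday is October 5 and the second is October 12.
1 March 2026 is a Sunday, so the first Friday is March 6.
23 April 2026 is outside the daylight-saving period (12 October 2025 – 6 March 2026), so Irarn is on standard time, UTC−09:30.
09:00 Irarn + 9h30m = 18:30 UTC.
1 April 2026 is a Wednesday, so the first Sunday is April 5 and the fourth is April 26.
1 October 2026 is a Thursday, so the first Monday is October 5 and the fourth is October 26.
At the standard offset (UTC+09:15), 18:30 UTC + 9h15m = 03:45 Orium Station standard time (rolling into the next day, 24 April 2026).
The standard-time date in Orium Station, 24 April 2026, does not fall between 26 April and 26 October, so daylight saving is not in effect and Orium Station is at UTC+09:15.
18:30 UTC + 9h15m = 03:45 Orium Station (rolling into the next day, 24 April 2026).

03:45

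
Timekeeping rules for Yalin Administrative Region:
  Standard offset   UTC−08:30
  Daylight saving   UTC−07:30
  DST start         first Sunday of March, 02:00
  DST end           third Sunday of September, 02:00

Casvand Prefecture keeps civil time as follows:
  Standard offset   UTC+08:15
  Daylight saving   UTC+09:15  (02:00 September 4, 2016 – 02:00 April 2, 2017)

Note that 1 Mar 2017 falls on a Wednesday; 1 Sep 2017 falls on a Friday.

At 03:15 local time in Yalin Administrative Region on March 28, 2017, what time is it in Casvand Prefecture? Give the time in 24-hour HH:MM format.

20:00

1 March 2017 is a Wednesday, so the first Sunday is March 5.
1 September 2017 is a Friday, so the first Sunday is September 3 and the third is September 17.
Daylight saving runs 5 March – 17 September; March 28, 2017 is inside that window, so Yalin Administrative Region is at UTC−07:30.
03:15 Yalin Administrative Region + 7h30m = 10:45 UTC.
At the standard offset (UTC+08:15), 10:45 UTC + 8h15m = 19:00 Casvand Prefecture standard time.
The standard-time date in Casvand Prefecture, March 28, 2017, lies within the daylight-saving period (4 September 2016 – 2 April 2017), so Casvand Prefecture is on daylight time, UTC+09:15.
10:45 UTC + 9h15m = 20:00 Casvand Prefecture.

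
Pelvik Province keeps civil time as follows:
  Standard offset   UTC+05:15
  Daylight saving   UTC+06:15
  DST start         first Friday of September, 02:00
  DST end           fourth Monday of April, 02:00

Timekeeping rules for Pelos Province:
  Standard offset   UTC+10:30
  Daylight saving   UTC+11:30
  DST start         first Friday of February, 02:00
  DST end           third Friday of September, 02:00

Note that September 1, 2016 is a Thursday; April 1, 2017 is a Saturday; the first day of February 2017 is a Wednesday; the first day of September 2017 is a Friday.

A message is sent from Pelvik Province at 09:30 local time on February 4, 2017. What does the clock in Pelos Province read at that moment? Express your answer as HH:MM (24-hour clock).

14:45

1 September 2016 is a Thursday, so the first Friday is September 2.
1 April 2017 is a Saturday, so the first Monday is April 3 and the fourth is April 24.
Daylight saving runs 2 September 2016 – 24 April 2017; February 4, 2017 is inside that window, so Pelvik Province is at UTC+06:15.
09:30 Pelvik Province − 6h15m = 03:15 UTC.
1 February 2017 is a Wednesday, so the first Friday is February 3.
1 September 2017 is a Friday, so the first Friday is September 1 and the third is September 15.
At the standard offset (UTC+10:30), 03:15 UTC + 10h30m = 13:45 Pelos Province standard time.
Daylight saving runs 3 February – 15 September; the standard-time date in Pelos Province, February 4, 2017, is inside that window, so Pelos Province is at UTC+11:30.
03:15 UTC + 11h30m = 14:45 Pelos Province.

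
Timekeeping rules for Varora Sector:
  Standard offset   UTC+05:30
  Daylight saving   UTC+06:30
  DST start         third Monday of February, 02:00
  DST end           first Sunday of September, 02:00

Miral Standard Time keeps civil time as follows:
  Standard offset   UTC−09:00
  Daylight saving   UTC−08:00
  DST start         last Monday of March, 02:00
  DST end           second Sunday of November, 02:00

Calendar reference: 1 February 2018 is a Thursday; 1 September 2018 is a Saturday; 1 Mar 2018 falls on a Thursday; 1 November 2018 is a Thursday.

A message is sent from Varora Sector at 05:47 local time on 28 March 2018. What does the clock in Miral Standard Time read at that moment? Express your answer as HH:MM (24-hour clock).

15:17

1 February 2018 is a Thursday, so the first Monday is February 5 and the third is February 19.
1 September 2018 is a Saturday, so the first Sunday is September 2.
Daylight saving runs 19 February – 2 September; 28 March 2018 is inside that window, so Varora Sector is at UTC+06:30.
05:47 Varora Sector − 6h30m = 23:17 UTC (rolling into the previous day, 27 March 2018).
1 March 2018 is a Thursday, so Mondays fall on 5, 12, 19, 26; the last is March 26.
1 November 2018 is a Thursday, so the first Sunday is November 4 and the second is November 11.
At the standard offset (UTC−09:00), 23:17 UTC − 9h = 14:17 Miral Standard Time standard time.
The standard-time date in Miral Standard Time, 27 March 2018, lies within the daylight-saving period (26 March – 11 November), so Miral Standard Time is on daylight time, UTC−08:00.
23:17 UTC − 8h = 15:17 Miral Standard Time.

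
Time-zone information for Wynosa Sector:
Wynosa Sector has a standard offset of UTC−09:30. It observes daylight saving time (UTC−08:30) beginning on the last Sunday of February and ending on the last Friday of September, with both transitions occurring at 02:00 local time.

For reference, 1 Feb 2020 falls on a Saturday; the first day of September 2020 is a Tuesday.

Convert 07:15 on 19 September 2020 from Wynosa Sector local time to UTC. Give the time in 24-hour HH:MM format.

15:45

1 February 2020 is a Saturday, so Sundays fall on 2, 9, 16, 23; the last is February 23.
1 September 2020 is a Tuesday, so Fridays fall on 4, 11, 18, 25; the last is September 25.
19 September 2020 falls between 23 February and 25 September, so daylight saving is in effect and Wynosa Sector is at UTC−08:30.
07:15 local + 8h30m = 15:45 UTC.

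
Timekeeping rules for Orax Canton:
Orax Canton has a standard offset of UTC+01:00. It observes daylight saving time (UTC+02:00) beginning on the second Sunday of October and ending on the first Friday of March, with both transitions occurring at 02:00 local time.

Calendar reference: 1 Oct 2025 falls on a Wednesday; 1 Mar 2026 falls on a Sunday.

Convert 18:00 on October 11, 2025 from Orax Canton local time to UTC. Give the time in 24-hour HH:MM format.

17:00

1 October 2025 is a Wednesday, so the first Sunday is October 5 and the second is October 12.
1 March 2026 is a Sunday, so the first Friday is March 6.
Daylight saving runs 12 October 2025 – 6 March 2026; October 11, 2025 is outside that window, so Orax Canton is on standard time at UTC+01:00.
18:00 local − 1h = 17:00 UTC.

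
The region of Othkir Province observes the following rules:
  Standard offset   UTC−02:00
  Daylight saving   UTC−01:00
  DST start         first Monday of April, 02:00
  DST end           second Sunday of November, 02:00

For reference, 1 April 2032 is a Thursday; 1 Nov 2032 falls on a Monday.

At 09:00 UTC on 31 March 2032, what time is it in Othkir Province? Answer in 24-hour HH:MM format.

1 April 2032 is a Thursday, so the first Monday is April 5.
1 November 2032 is a Monday, so the first Sunday is November 7 and the second is November 14.
At the standard offset (UTC−02:00), 09:00 UTC − 2h = 07:00 Othkir Province standard time.
The standard-time date in Othkir Province, 31 March 2032, does not fall between 5 April and 14 November, so daylight saving is not in effect and Othkir Province is at UTC−02:00.
09:00 UTC − 2h = 07:00 local.

07:00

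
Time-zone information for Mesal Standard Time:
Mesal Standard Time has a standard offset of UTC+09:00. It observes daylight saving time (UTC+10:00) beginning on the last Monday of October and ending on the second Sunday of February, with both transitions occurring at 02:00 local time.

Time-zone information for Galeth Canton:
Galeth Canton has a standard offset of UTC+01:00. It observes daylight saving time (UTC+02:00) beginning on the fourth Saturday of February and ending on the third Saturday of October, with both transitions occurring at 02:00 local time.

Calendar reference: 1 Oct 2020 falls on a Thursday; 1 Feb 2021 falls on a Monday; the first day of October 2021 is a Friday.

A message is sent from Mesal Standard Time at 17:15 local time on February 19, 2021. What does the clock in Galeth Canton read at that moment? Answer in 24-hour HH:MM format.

09:15

1 October 2020 is a Thursday, so Mondays fall on 5, 12, 19, 26; the last is October 26.
1 February 2021 is a Monday, so the first Sunday is February 7 and the second is February 14.
February 19, 2021 is outside the daylight-saving period (26 October 2020 – 14 February 2021), so Mesal Standard Time is on standard time, UTC+09:00.
17:15 Mesal Standard Time − 9h = 08:15 UTC.
1 February 2021 is a Monday, so the first Saturday is February 6 and the fourth is February 27.
1 October 2021 is a Friday, so the first Saturday is October 2 and the third is October 16.
At the standard offset (UTC+01:00), 08:15 UTC + 1h = 09:15 Galeth Canton standard time.
The standard-time date in Galeth Canton, February 19, 2021, does not fall between 27 February and 16 October, so daylight saving is not in effect and Galeth Canton is at UTC+01:00.
08:15 UTC + 1h = 09:15 Galeth Canton.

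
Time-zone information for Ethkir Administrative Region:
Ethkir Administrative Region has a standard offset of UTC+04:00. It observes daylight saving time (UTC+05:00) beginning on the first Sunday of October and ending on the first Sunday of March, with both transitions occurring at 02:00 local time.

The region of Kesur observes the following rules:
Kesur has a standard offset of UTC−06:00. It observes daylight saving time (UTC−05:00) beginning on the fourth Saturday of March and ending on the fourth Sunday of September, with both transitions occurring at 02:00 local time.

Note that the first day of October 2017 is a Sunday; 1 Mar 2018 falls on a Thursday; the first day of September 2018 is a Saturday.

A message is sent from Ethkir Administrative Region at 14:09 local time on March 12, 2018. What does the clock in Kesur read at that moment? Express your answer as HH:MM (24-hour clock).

04:09

1 October 2017 is a Sunday, so the first Sunday is October 1.
1 March 2018 is a Thursday, so the first Sunday is March 4.
March 12, 2018 is outside the daylight-saving period (1 October 2017 – 4 March 2018), so Ethkir Administrative Region is on standard time, UTC+04:00.
14:09 Ethkir Administrative Region − 4h = 10:09 UTC.
1 March 2018 is a Thursday, so the first Saturday is March 3 and the fourth is March 24.
1 September 2018 is a Saturday, so the first Sunday is September 2 and the fourth is September 23.
At the standard offset (UTC−06:00), 10:09 UTC − 6h = 04:09 Kesur standard time.
The standard-time date in Kesur, March 12, 2018, does not fall between 24 March and 23 September, so daylight saving is not in effect and Kesur is at UTC−06:00.
10:09 UTC − 6h = 04:09 Kesur.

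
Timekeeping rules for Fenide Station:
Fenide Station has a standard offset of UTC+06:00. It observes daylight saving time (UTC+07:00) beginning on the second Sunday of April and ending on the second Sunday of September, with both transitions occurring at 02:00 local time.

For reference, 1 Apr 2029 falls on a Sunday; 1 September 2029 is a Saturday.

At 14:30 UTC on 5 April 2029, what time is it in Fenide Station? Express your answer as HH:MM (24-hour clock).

1 April 2029 is a Sunday, so the first Sunday is April 1 and the second is April 8.
1 September 2029 is a Saturday, so the first Sunday is September 2 and the second is September 9.
At the standard offset (UTC+06:00), 14:30 UTC + 6h = 20:30 Fenide Station standard time.
The standard-time date in Fenide Station, 5 April 2029, does not fall between 8 April and 9 September, so daylight saving is not in effect and Fenide Station is at UTC+06:00.
14:30 UTC + 6h = 20:30 local.

20:30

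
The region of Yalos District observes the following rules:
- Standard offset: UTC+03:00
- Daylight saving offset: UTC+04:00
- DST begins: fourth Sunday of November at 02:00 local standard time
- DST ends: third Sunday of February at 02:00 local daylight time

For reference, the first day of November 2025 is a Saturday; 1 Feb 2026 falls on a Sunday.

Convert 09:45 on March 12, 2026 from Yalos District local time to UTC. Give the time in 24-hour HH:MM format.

06:45

1 November 2025 is a Saturday, so the first Sunday is November 2 and the fourth is November 23.
1 February 2026 is a Sunday, so the first Sunday is February 1 and the third is February 15.
March 12, 2026 does not fall between 23 November 2025 and 15 February 2026, so daylight saving is not in effect and Yalos District is at UTC+03:00.
09:45 local − 3h = 06:45 UTC.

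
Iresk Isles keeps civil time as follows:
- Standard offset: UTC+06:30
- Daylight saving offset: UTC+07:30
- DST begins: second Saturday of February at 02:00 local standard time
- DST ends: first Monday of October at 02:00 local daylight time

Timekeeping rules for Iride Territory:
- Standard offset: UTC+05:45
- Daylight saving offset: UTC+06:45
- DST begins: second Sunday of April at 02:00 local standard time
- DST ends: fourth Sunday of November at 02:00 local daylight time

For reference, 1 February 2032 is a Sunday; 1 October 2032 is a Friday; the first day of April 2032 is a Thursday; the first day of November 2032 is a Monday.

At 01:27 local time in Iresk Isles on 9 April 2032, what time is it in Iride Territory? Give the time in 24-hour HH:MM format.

1 February 2032 is a Sunday, so the first Saturday is February 7 and the second is February 14.
1 October 2032 is a Friday, so the first Monday is October 4.
9 April 2032 lies within the daylight-saving period (14 February – 4 October), so Iresk Isles is on daylight time, UTC+07:30.
01:27 Iresk Isles − 7h30m = 17:57 UTC (rolling into the previous day, 8 April 2032).
1 April 2032 is a Thursday, so the first Sunday is April 4 and the second is April 11.
1 November 2032 is a Monday, so the first Sunday is November 7 and the fourth is November 28.
At the standard offset (UTC+05:45), 17:57 UTC + 5h45m = 23:42 Iride Territory standard time.
The standard-time date in Iride Territory, 8 April 2032, does not fall between 11 April and 28 November, so daylight saving is not in effect and Iride Territory is at UTC+05:45.
17:57 UTC + 5h45m = 23:42 Iride Territory.

23:42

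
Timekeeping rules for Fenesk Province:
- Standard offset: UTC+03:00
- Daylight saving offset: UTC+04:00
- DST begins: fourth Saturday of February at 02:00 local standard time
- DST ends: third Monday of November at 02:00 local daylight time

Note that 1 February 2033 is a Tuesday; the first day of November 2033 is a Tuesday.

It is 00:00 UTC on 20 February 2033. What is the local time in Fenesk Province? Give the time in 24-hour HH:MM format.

03:00

1 February 2033 is a Tuesday, so the first Saturday is February 5 and the fourth is February 26.
1 November 2033 is a Tuesday, so the first Monday is November 7 and the third is November 21.
At the standard offset (UTC+03:00), 00:00 UTC + 3h = 03:00 Fenesk Province standard time.
The standard-time date in Fenesk Province, 20 February 2033, does not fall between 26 February and 21 November, so daylight saving is not in effect and Fenesk Province is at UTC+03:00.
00:00 UTC + 3h = 03:00 local.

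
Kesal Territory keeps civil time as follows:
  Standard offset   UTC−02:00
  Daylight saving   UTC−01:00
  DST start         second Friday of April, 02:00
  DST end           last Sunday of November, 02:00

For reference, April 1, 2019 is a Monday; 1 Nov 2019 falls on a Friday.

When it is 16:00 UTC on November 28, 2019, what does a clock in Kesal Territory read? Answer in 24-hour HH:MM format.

14:00

1 April 2019 is a Monday, so the first Friday is April 5 and the second is April 12.
1 November 2019 is a Friday, so Sundays fall on 3, 10, 17, 24; the last is November 24.
At the standard offset (UTC−02:00), 16:00 UTC − 2h = 14:00 Kesal Territory standard time.
The standard-time date in Kesal Territory, November 28, 2019, is outside the daylight-saving period (12 April – 24 November), so Kesal Territory is on standard time, UTC−02:00.
16:00 UTC − 2h = 14:00 local.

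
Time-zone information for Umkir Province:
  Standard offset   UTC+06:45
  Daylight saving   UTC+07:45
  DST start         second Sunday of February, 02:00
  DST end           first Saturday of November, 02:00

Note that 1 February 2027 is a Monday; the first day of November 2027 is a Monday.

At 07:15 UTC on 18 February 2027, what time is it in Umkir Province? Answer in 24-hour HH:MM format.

15:00

1 February 2027 is a Monday, so the first Sunday is February 7 and the second is February 14.
1 November 2027 is a Monday, so the first Saturday is November 6.
At the standard offset (UTC+06:45), 07:15 UTC + 6h45m = 14:00 Umkir Province standard time.
The standard-time date in Umkir Province, 18 February 2027, lies within the daylight-saving period (14 February – 6 November), so Umkir Province is on daylight time, UTC+07:45.
07:15 UTC + 7h45m = 15:00 local.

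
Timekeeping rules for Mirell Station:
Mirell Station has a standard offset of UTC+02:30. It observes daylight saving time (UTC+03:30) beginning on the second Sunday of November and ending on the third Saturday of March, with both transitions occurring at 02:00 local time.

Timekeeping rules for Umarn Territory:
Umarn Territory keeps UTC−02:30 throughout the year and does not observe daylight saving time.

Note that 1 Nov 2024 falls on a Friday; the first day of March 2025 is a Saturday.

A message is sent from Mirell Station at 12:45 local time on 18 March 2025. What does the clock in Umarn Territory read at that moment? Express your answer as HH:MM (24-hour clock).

07:45

1 November 2024 is a Friday, so the first Sunday is November 3 and the second is November 10.
1 March 2025 is a Saturday, so the first Saturday is March 1 and the third is March 15.
18 March 2025 is outside the daylight-saving period (10 November 2024 – 15 March 2025), so Mirell Station is on standard time, UTC+02:30.
12:45 Mirell Station − 2h30m = 10:15 UTC.
Umarn Territory has no daylight saving, so its offset is UTC−02:30 year-round.
10:15 UTC − 2h30m = 07:45 Umarn Territory.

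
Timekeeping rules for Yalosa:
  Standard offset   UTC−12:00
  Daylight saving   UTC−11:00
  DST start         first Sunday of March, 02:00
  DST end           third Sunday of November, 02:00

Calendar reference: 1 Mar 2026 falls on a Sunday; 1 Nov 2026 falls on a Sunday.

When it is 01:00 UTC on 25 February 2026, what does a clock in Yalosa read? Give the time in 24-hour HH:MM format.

1 March 2026 is a Sunday, so the first Sunday is March 1.
1 November 2026 is a Sunday, so the first Sunday is November 1 and the third is November 15.
At the standard offset (UTC−12:00), 01:00 UTC − 12h = 13:00 Yalosa standard time (rolling into the previous day, 24 February 2026).
The standard-time date in Yalosa, 24 February 2026, is outside the daylight-saving period (1 March – 15 November), so Yalosa is on standard time, UTC−12:00.
01:00 UTC − 12h = 13:00 local (rolling into the previous day, 24 February 2026).

13:00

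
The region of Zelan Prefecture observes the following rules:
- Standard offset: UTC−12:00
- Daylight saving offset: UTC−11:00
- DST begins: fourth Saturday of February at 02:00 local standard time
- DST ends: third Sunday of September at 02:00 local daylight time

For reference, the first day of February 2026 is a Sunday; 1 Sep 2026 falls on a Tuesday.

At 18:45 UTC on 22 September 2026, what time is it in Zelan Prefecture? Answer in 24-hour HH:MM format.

1 February 2026 is a Sunday, so the first Saturday is February 7 and the fourth is February 28.
1 September 2026 is a Tuesday, so the first Sunday is September 6 and the third is September 20.
At the standard offset (UTC−12:00), 18:45 UTC − 12h = 06:45 Zelan Prefecture standard time.
The standard-time date in Zelan Prefecture, 22 September 2026, does not fall between 28 February and 20 September, so daylight saving is not in effect and Zelan Prefecture is at UTC−12:00.
18:45 UTC − 12h = 06:45 local.

06:45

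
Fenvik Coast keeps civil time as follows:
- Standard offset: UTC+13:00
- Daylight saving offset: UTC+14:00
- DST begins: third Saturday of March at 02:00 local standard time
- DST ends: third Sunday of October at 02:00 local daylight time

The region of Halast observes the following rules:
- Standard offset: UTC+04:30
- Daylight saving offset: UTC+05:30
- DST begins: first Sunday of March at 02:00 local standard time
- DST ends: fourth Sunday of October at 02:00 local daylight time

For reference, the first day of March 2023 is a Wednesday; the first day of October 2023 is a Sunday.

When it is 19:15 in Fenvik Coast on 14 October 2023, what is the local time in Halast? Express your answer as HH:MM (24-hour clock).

10:45

1 March 2023 is a Wednesday, so the first Saturday is March 4 and the third is March 18.
1 October 2023 is a Sunday, so the first Sunday is October 1 and the third is October 15.
14 October 2023 lies within the daylight-saving period (18 March – 15 October), so Fenvik Coast is on daylight time, UTC+14:00.
19:15 Fenvik Coast − 14h = 05:15 UTC.
1 March 2023 is a Wednesday, so the first Sunday is March 5.
1 October 2023 is a Sunday, so the first Sunday is October 1 and the fourth is October 22.
At the standard offset (UTC+04:30), 05:15 UTC + 4h30m = 09:45 Halast standard time.
The standard-time date in Halast, 14 October 2023, falls between 5 March and 22 October, so daylight saving is in effect and Halast is at UTC+05:30.
05:15 UTC + 5h30m = 10:45 Halast.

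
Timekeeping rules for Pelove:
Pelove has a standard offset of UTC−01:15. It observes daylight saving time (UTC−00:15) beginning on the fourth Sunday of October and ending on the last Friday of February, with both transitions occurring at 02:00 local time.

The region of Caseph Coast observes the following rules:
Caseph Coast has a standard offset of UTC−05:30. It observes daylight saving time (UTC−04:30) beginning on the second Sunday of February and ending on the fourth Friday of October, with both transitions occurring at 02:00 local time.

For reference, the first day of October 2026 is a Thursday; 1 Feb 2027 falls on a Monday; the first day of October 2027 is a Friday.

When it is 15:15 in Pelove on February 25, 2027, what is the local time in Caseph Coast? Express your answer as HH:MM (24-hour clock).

11:00

1 October 2026 is a Thursday, so the first Sunday is October 4 and the fourth is October 25.
1 February 2027 is a Monday, so Fridays fall on 5, 12, 19, 26; the last is February 26.
Daylight saving runs 25 October 2026 – 26 February 2027; February 25, 2027 is inside that window, so Pelove is at UTC−00:15.
15:15 Pelove + 0h15m = 15:30 UTC.
1 February 2027 is a Monday, so the first Sunday is February 7 and the second is February 14.
1 October 2027 is a Friday, so the first Friday is October 1 and the fourth is October 22.
At the standard offset (UTC−05:30), 15:30 UTC − 5h30m = 10:00 Caseph Coast standard time.
The standard-time date in Caseph Coast, February 25, 2027, falls between 14 February and 22 October, so daylight saving is in effect and Caseph Coast is at UTC−04:30.
15:30 UTC − 4h30m = 11:00 Caseph Coast.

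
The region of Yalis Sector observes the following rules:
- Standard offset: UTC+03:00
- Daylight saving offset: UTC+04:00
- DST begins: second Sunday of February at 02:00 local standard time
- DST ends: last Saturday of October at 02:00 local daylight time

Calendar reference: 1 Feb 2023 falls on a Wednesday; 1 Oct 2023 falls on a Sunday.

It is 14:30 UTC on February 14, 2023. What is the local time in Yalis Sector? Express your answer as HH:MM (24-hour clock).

18:30

1 February 2023 is a Wednesday, so the first Sunday is February 5 and the second is February 12.
1 October 2023 is a Sunday, so Saturdays fall on 7, 14, 21, 28; the last is October 28.
At the standard offset (UTC+03:00), 14:30 UTC + 3h = 17:30 Yalis Sector standard time.
Daylight saving runs 12 February – 28 October; the standard-time date in Yalis Sector, February 14, 2023, is inside that window, so Yalis Sector is at UTC+04:00.
14:30 UTC + 4h = 18:30 local.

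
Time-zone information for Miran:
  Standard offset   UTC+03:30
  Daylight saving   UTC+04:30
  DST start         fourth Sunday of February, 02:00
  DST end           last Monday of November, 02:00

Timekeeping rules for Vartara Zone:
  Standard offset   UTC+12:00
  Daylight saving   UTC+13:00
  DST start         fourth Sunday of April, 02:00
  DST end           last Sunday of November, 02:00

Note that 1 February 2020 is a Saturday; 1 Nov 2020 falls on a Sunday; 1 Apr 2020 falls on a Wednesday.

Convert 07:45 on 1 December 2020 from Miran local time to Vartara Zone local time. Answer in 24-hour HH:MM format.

1 February 2020 is a Saturday, so the first Sunday is February 2 and the fourth is February 23.
1 November 2020 is a Sunday, so Mondays fall on 2, 9, 16, 23, 30; the last is November 30.
1 December 2020 is outside the daylight-saving period (23 February – 30 November), so Miran is on standard time, UTC+03:30.
07:45 Miran − 3h30m = 04:15 UTC.
1 April 2020 is a Wednesday, so the first Sunday is April 5 and the fourth is April 26.
1 November 2020 is a Sunday, so Sundays fall on 1, 8, 15, 22, 29; the last is November 29.
At the standard offset (UTC+12:00), 04:15 UTC + 12h = 16:15 Vartara Zone standard time.
The standard-time date in Vartara Zone, 1 December 2020, does not fall between 26 April and 29 November, so daylight saving is not in effect and Vartara Zone is at UTC+12:00.
04:15 UTC + 12h = 16:15 Vartara Zone.

16:15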